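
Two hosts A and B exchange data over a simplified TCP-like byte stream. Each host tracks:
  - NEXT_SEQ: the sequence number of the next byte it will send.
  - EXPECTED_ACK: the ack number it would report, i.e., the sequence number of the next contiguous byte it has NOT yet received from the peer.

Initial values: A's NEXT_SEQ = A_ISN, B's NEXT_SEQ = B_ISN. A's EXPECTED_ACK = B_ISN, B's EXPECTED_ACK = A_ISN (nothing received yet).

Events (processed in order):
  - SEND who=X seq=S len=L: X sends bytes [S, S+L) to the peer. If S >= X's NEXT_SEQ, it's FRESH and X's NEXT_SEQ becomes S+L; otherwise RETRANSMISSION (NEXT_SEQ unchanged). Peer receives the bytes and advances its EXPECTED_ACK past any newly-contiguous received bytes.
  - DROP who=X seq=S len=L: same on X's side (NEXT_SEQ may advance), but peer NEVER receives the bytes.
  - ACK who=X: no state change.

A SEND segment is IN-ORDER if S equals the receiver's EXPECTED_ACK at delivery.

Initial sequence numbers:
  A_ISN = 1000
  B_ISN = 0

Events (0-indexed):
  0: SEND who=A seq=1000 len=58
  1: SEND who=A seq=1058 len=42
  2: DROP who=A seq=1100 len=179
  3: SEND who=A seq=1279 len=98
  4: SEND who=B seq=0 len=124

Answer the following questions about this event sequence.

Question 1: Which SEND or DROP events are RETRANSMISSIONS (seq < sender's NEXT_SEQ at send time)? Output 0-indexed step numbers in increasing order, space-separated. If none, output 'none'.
Answer: none

Derivation:
Step 0: SEND seq=1000 -> fresh
Step 1: SEND seq=1058 -> fresh
Step 2: DROP seq=1100 -> fresh
Step 3: SEND seq=1279 -> fresh
Step 4: SEND seq=0 -> fresh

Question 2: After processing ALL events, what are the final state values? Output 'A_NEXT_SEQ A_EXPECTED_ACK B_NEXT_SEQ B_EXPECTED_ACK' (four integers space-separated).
Answer: 1377 124 124 1100

Derivation:
After event 0: A_seq=1058 A_ack=0 B_seq=0 B_ack=1058
After event 1: A_seq=1100 A_ack=0 B_seq=0 B_ack=1100
After event 2: A_seq=1279 A_ack=0 B_seq=0 B_ack=1100
After event 3: A_seq=1377 A_ack=0 B_seq=0 B_ack=1100
After event 4: A_seq=1377 A_ack=124 B_seq=124 B_ack=1100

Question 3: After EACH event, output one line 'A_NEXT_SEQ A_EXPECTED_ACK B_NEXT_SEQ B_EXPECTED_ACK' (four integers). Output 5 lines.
1058 0 0 1058
1100 0 0 1100
1279 0 0 1100
1377 0 0 1100
1377 124 124 1100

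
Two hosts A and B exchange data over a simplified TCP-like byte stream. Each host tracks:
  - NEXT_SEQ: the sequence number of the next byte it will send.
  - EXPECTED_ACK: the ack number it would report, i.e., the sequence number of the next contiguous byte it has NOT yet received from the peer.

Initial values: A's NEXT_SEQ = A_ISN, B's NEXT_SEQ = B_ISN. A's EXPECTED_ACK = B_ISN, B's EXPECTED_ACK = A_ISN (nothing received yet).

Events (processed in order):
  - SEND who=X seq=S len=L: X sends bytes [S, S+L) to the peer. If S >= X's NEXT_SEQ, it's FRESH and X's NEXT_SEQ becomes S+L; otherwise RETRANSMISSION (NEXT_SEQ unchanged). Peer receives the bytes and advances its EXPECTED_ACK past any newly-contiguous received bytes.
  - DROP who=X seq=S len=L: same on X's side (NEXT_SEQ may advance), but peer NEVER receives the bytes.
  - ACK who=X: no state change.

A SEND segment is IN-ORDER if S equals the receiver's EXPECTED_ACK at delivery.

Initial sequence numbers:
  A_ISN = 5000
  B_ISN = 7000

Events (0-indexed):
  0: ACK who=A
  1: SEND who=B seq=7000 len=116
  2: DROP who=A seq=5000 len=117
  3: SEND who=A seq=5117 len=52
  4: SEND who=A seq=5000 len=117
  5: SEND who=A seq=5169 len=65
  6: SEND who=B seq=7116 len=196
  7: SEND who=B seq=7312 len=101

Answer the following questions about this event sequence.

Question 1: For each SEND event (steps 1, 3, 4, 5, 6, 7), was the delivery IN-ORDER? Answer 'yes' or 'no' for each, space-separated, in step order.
Answer: yes no yes yes yes yes

Derivation:
Step 1: SEND seq=7000 -> in-order
Step 3: SEND seq=5117 -> out-of-order
Step 4: SEND seq=5000 -> in-order
Step 5: SEND seq=5169 -> in-order
Step 6: SEND seq=7116 -> in-order
Step 7: SEND seq=7312 -> in-order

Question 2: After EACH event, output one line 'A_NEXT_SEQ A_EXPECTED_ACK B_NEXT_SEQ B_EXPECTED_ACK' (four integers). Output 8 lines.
5000 7000 7000 5000
5000 7116 7116 5000
5117 7116 7116 5000
5169 7116 7116 5000
5169 7116 7116 5169
5234 7116 7116 5234
5234 7312 7312 5234
5234 7413 7413 5234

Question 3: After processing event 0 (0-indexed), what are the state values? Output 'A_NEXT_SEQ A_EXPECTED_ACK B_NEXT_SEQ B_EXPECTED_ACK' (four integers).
After event 0: A_seq=5000 A_ack=7000 B_seq=7000 B_ack=5000

5000 7000 7000 5000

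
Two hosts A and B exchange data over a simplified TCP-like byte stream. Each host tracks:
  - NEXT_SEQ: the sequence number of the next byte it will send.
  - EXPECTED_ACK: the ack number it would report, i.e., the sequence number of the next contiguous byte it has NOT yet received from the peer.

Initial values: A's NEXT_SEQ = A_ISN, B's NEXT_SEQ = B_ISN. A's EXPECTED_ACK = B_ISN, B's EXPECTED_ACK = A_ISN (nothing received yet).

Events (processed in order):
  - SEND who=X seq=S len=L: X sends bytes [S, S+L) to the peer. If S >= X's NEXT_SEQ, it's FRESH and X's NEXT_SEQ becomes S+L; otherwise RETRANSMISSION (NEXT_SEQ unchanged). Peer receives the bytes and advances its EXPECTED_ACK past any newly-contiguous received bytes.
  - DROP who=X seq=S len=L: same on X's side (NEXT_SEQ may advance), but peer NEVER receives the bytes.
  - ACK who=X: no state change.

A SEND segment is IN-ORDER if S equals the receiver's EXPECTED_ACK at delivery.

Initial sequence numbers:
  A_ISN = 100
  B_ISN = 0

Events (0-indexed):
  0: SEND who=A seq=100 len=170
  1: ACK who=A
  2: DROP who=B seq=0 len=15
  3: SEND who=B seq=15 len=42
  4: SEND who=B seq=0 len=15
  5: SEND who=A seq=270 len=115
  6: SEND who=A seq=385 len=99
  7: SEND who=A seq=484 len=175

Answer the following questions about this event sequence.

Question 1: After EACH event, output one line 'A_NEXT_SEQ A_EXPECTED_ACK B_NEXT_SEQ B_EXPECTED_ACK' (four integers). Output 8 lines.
270 0 0 270
270 0 0 270
270 0 15 270
270 0 57 270
270 57 57 270
385 57 57 385
484 57 57 484
659 57 57 659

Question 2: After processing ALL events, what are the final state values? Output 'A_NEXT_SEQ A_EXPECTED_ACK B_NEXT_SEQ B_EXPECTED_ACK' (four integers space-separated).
After event 0: A_seq=270 A_ack=0 B_seq=0 B_ack=270
After event 1: A_seq=270 A_ack=0 B_seq=0 B_ack=270
After event 2: A_seq=270 A_ack=0 B_seq=15 B_ack=270
After event 3: A_seq=270 A_ack=0 B_seq=57 B_ack=270
After event 4: A_seq=270 A_ack=57 B_seq=57 B_ack=270
After event 5: A_seq=385 A_ack=57 B_seq=57 B_ack=385
After event 6: A_seq=484 A_ack=57 B_seq=57 B_ack=484
After event 7: A_seq=659 A_ack=57 B_seq=57 B_ack=659

Answer: 659 57 57 659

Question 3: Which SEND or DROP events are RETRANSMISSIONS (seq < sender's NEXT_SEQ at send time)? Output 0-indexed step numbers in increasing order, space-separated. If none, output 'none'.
Step 0: SEND seq=100 -> fresh
Step 2: DROP seq=0 -> fresh
Step 3: SEND seq=15 -> fresh
Step 4: SEND seq=0 -> retransmit
Step 5: SEND seq=270 -> fresh
Step 6: SEND seq=385 -> fresh
Step 7: SEND seq=484 -> fresh

Answer: 4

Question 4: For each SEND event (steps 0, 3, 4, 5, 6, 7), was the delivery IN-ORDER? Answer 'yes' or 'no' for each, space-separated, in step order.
Answer: yes no yes yes yes yes

Derivation:
Step 0: SEND seq=100 -> in-order
Step 3: SEND seq=15 -> out-of-order
Step 4: SEND seq=0 -> in-order
Step 5: SEND seq=270 -> in-order
Step 6: SEND seq=385 -> in-order
Step 7: SEND seq=484 -> in-order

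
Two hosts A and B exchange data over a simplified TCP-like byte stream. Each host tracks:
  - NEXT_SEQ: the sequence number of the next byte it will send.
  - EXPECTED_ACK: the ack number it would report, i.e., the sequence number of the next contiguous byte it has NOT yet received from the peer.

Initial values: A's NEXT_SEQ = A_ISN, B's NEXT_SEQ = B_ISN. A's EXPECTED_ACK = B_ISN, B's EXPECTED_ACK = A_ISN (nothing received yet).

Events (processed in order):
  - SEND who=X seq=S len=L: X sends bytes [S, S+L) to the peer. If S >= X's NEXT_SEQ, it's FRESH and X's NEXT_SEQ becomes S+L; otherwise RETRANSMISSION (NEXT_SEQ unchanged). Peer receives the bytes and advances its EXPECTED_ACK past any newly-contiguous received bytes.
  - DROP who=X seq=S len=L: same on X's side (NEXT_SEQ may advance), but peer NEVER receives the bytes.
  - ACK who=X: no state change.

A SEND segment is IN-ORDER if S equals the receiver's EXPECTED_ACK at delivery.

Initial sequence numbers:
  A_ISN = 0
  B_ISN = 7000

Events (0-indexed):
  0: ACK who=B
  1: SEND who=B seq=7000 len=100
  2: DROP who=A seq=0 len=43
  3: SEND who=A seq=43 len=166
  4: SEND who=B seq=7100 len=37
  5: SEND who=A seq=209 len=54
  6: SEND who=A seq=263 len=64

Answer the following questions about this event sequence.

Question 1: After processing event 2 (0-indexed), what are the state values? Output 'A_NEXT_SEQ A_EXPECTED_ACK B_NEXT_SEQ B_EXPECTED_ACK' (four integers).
After event 0: A_seq=0 A_ack=7000 B_seq=7000 B_ack=0
After event 1: A_seq=0 A_ack=7100 B_seq=7100 B_ack=0
After event 2: A_seq=43 A_ack=7100 B_seq=7100 B_ack=0

43 7100 7100 0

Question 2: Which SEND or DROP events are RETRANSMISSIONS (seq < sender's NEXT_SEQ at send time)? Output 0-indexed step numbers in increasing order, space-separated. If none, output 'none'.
Step 1: SEND seq=7000 -> fresh
Step 2: DROP seq=0 -> fresh
Step 3: SEND seq=43 -> fresh
Step 4: SEND seq=7100 -> fresh
Step 5: SEND seq=209 -> fresh
Step 6: SEND seq=263 -> fresh

Answer: none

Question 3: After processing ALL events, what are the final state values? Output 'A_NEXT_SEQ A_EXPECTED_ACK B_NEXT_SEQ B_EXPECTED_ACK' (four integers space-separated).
Answer: 327 7137 7137 0

Derivation:
After event 0: A_seq=0 A_ack=7000 B_seq=7000 B_ack=0
After event 1: A_seq=0 A_ack=7100 B_seq=7100 B_ack=0
After event 2: A_seq=43 A_ack=7100 B_seq=7100 B_ack=0
After event 3: A_seq=209 A_ack=7100 B_seq=7100 B_ack=0
After event 4: A_seq=209 A_ack=7137 B_seq=7137 B_ack=0
After event 5: A_seq=263 A_ack=7137 B_seq=7137 B_ack=0
After event 6: A_seq=327 A_ack=7137 B_seq=7137 B_ack=0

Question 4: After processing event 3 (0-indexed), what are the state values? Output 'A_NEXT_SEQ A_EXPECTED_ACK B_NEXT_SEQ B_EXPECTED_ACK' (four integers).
After event 0: A_seq=0 A_ack=7000 B_seq=7000 B_ack=0
After event 1: A_seq=0 A_ack=7100 B_seq=7100 B_ack=0
After event 2: A_seq=43 A_ack=7100 B_seq=7100 B_ack=0
After event 3: A_seq=209 A_ack=7100 B_seq=7100 B_ack=0

209 7100 7100 0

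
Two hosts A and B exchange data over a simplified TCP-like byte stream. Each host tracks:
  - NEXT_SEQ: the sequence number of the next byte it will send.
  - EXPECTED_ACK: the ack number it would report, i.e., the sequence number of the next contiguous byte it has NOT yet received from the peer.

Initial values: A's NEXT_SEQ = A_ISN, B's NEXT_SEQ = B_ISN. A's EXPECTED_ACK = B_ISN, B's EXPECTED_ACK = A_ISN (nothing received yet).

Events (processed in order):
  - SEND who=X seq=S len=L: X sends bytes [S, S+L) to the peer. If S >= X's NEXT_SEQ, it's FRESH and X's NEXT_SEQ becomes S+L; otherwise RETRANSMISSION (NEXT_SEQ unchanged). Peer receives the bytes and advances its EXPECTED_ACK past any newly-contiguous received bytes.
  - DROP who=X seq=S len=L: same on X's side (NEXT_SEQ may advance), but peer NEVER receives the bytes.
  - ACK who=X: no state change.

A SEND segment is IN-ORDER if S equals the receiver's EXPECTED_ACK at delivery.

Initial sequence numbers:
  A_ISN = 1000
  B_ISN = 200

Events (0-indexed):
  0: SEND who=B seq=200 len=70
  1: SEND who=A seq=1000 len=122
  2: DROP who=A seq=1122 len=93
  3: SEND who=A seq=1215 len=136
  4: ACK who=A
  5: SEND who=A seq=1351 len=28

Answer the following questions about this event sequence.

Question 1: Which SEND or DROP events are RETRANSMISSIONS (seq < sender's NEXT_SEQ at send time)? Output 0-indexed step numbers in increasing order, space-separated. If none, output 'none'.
Step 0: SEND seq=200 -> fresh
Step 1: SEND seq=1000 -> fresh
Step 2: DROP seq=1122 -> fresh
Step 3: SEND seq=1215 -> fresh
Step 5: SEND seq=1351 -> fresh

Answer: none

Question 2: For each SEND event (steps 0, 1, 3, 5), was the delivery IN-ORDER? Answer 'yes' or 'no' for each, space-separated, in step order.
Step 0: SEND seq=200 -> in-order
Step 1: SEND seq=1000 -> in-order
Step 3: SEND seq=1215 -> out-of-order
Step 5: SEND seq=1351 -> out-of-order

Answer: yes yes no no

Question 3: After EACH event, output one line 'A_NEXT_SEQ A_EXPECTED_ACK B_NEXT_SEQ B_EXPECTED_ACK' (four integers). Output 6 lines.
1000 270 270 1000
1122 270 270 1122
1215 270 270 1122
1351 270 270 1122
1351 270 270 1122
1379 270 270 1122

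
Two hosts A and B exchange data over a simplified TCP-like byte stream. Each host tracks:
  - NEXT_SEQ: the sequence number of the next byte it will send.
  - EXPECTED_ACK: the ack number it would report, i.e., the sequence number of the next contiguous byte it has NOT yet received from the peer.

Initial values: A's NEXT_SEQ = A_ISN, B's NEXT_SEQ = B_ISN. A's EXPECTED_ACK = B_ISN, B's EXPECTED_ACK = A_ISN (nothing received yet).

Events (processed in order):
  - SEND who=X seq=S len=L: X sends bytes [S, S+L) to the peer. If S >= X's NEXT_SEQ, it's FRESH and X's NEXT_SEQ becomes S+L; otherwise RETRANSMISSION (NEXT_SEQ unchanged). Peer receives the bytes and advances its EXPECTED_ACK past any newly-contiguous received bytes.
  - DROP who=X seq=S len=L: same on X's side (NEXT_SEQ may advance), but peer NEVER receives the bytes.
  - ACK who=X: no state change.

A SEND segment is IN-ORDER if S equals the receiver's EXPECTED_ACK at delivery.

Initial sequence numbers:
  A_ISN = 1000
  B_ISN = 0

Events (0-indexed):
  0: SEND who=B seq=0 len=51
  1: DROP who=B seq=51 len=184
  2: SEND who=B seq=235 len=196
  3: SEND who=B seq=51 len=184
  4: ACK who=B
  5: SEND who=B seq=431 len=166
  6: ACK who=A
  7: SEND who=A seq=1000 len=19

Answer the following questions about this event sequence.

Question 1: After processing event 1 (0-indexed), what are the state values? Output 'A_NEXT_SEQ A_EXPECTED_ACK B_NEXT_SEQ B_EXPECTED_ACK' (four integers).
After event 0: A_seq=1000 A_ack=51 B_seq=51 B_ack=1000
After event 1: A_seq=1000 A_ack=51 B_seq=235 B_ack=1000

1000 51 235 1000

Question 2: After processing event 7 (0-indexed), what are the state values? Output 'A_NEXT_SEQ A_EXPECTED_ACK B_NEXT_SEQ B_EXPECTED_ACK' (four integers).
After event 0: A_seq=1000 A_ack=51 B_seq=51 B_ack=1000
After event 1: A_seq=1000 A_ack=51 B_seq=235 B_ack=1000
After event 2: A_seq=1000 A_ack=51 B_seq=431 B_ack=1000
After event 3: A_seq=1000 A_ack=431 B_seq=431 B_ack=1000
After event 4: A_seq=1000 A_ack=431 B_seq=431 B_ack=1000
After event 5: A_seq=1000 A_ack=597 B_seq=597 B_ack=1000
After event 6: A_seq=1000 A_ack=597 B_seq=597 B_ack=1000
After event 7: A_seq=1019 A_ack=597 B_seq=597 B_ack=1019

1019 597 597 1019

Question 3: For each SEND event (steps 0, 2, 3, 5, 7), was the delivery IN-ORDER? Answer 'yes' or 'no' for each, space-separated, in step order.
Answer: yes no yes yes yes

Derivation:
Step 0: SEND seq=0 -> in-order
Step 2: SEND seq=235 -> out-of-order
Step 3: SEND seq=51 -> in-order
Step 5: SEND seq=431 -> in-order
Step 7: SEND seq=1000 -> in-order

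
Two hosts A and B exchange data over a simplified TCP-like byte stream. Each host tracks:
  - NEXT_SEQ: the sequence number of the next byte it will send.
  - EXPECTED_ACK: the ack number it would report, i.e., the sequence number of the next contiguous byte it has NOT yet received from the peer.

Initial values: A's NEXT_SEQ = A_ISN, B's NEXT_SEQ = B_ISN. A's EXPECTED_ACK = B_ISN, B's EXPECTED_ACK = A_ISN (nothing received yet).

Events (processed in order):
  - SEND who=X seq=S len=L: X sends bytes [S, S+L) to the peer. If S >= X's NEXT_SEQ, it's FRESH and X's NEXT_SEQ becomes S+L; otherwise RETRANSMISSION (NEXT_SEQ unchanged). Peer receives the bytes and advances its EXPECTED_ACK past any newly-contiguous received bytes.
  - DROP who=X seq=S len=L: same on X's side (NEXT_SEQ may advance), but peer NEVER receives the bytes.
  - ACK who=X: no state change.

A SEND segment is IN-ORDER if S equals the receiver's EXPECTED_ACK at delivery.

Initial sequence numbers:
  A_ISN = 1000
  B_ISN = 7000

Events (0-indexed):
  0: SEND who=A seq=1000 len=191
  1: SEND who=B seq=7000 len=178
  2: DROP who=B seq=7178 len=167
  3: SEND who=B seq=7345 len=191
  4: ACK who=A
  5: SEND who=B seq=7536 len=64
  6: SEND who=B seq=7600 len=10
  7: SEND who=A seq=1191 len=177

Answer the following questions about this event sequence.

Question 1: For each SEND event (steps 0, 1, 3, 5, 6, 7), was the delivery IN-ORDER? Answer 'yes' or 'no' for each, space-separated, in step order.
Answer: yes yes no no no yes

Derivation:
Step 0: SEND seq=1000 -> in-order
Step 1: SEND seq=7000 -> in-order
Step 3: SEND seq=7345 -> out-of-order
Step 5: SEND seq=7536 -> out-of-order
Step 6: SEND seq=7600 -> out-of-order
Step 7: SEND seq=1191 -> in-order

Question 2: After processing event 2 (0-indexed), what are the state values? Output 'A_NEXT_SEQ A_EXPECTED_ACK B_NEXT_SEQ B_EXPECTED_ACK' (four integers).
After event 0: A_seq=1191 A_ack=7000 B_seq=7000 B_ack=1191
After event 1: A_seq=1191 A_ack=7178 B_seq=7178 B_ack=1191
After event 2: A_seq=1191 A_ack=7178 B_seq=7345 B_ack=1191

1191 7178 7345 1191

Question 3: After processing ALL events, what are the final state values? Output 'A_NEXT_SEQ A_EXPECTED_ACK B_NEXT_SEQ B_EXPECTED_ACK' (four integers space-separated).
After event 0: A_seq=1191 A_ack=7000 B_seq=7000 B_ack=1191
After event 1: A_seq=1191 A_ack=7178 B_seq=7178 B_ack=1191
After event 2: A_seq=1191 A_ack=7178 B_seq=7345 B_ack=1191
After event 3: A_seq=1191 A_ack=7178 B_seq=7536 B_ack=1191
After event 4: A_seq=1191 A_ack=7178 B_seq=7536 B_ack=1191
After event 5: A_seq=1191 A_ack=7178 B_seq=7600 B_ack=1191
After event 6: A_seq=1191 A_ack=7178 B_seq=7610 B_ack=1191
After event 7: A_seq=1368 A_ack=7178 B_seq=7610 B_ack=1368

Answer: 1368 7178 7610 1368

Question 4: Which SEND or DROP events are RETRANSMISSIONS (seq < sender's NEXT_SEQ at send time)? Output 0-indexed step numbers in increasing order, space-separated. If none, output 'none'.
Answer: none

Derivation:
Step 0: SEND seq=1000 -> fresh
Step 1: SEND seq=7000 -> fresh
Step 2: DROP seq=7178 -> fresh
Step 3: SEND seq=7345 -> fresh
Step 5: SEND seq=7536 -> fresh
Step 6: SEND seq=7600 -> fresh
Step 7: SEND seq=1191 -> fresh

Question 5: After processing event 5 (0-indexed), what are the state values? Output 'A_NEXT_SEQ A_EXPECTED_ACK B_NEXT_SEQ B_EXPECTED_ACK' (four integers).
After event 0: A_seq=1191 A_ack=7000 B_seq=7000 B_ack=1191
After event 1: A_seq=1191 A_ack=7178 B_seq=7178 B_ack=1191
After event 2: A_seq=1191 A_ack=7178 B_seq=7345 B_ack=1191
After event 3: A_seq=1191 A_ack=7178 B_seq=7536 B_ack=1191
After event 4: A_seq=1191 A_ack=7178 B_seq=7536 B_ack=1191
After event 5: A_seq=1191 A_ack=7178 B_seq=7600 B_ack=1191

1191 7178 7600 1191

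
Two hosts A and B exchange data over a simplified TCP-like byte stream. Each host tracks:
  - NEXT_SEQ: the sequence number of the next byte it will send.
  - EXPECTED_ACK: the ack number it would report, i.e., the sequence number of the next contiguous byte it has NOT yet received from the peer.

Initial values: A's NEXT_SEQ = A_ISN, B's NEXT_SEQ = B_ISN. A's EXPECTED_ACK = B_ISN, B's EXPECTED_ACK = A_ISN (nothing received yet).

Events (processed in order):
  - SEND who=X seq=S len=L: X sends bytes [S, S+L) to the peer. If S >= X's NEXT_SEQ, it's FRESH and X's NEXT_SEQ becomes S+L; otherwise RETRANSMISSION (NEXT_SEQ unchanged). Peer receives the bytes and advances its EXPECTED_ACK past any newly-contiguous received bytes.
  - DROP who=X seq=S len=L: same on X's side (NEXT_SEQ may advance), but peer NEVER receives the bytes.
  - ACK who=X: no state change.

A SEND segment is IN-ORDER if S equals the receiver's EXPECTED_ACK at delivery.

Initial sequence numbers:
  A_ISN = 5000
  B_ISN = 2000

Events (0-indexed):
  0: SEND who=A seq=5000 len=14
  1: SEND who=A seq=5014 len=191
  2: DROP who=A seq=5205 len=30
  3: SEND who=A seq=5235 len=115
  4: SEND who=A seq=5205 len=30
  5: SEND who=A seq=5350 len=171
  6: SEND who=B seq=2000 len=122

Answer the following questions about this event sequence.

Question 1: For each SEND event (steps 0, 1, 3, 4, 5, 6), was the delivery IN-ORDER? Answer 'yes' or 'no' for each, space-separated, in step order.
Answer: yes yes no yes yes yes

Derivation:
Step 0: SEND seq=5000 -> in-order
Step 1: SEND seq=5014 -> in-order
Step 3: SEND seq=5235 -> out-of-order
Step 4: SEND seq=5205 -> in-order
Step 5: SEND seq=5350 -> in-order
Step 6: SEND seq=2000 -> in-order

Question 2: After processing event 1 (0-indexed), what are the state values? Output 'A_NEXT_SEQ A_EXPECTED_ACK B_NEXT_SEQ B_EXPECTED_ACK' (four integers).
After event 0: A_seq=5014 A_ack=2000 B_seq=2000 B_ack=5014
After event 1: A_seq=5205 A_ack=2000 B_seq=2000 B_ack=5205

5205 2000 2000 5205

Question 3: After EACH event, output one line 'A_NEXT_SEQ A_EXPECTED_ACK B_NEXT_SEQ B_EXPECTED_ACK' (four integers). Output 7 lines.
5014 2000 2000 5014
5205 2000 2000 5205
5235 2000 2000 5205
5350 2000 2000 5205
5350 2000 2000 5350
5521 2000 2000 5521
5521 2122 2122 5521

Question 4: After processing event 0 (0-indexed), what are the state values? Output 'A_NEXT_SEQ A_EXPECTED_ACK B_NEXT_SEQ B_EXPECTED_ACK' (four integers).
After event 0: A_seq=5014 A_ack=2000 B_seq=2000 B_ack=5014

5014 2000 2000 5014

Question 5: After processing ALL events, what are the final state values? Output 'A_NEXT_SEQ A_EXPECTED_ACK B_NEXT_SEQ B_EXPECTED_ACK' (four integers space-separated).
After event 0: A_seq=5014 A_ack=2000 B_seq=2000 B_ack=5014
After event 1: A_seq=5205 A_ack=2000 B_seq=2000 B_ack=5205
After event 2: A_seq=5235 A_ack=2000 B_seq=2000 B_ack=5205
After event 3: A_seq=5350 A_ack=2000 B_seq=2000 B_ack=5205
After event 4: A_seq=5350 A_ack=2000 B_seq=2000 B_ack=5350
After event 5: A_seq=5521 A_ack=2000 B_seq=2000 B_ack=5521
After event 6: A_seq=5521 A_ack=2122 B_seq=2122 B_ack=5521

Answer: 5521 2122 2122 5521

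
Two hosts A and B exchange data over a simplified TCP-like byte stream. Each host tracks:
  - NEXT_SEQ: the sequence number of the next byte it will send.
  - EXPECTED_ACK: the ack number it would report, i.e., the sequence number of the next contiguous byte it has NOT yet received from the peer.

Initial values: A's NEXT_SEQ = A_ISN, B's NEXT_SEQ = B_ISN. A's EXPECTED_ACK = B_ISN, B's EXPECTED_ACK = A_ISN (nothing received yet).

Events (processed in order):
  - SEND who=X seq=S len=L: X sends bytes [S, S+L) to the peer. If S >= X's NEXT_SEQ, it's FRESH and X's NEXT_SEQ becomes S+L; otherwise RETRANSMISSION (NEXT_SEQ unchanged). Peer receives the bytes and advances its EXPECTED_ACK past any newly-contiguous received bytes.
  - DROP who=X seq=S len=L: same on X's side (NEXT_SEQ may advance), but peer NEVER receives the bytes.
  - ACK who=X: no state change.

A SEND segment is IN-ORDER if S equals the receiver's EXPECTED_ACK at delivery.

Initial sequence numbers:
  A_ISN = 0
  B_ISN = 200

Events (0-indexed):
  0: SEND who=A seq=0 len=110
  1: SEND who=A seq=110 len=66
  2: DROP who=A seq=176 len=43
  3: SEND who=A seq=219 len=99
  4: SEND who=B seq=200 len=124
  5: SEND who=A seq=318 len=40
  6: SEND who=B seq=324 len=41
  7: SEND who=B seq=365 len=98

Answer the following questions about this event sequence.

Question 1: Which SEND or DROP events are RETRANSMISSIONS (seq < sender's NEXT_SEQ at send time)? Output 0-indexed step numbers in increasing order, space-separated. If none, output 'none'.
Step 0: SEND seq=0 -> fresh
Step 1: SEND seq=110 -> fresh
Step 2: DROP seq=176 -> fresh
Step 3: SEND seq=219 -> fresh
Step 4: SEND seq=200 -> fresh
Step 5: SEND seq=318 -> fresh
Step 6: SEND seq=324 -> fresh
Step 7: SEND seq=365 -> fresh

Answer: none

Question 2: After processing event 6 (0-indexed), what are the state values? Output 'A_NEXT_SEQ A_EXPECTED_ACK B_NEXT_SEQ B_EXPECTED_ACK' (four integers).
After event 0: A_seq=110 A_ack=200 B_seq=200 B_ack=110
After event 1: A_seq=176 A_ack=200 B_seq=200 B_ack=176
After event 2: A_seq=219 A_ack=200 B_seq=200 B_ack=176
After event 3: A_seq=318 A_ack=200 B_seq=200 B_ack=176
After event 4: A_seq=318 A_ack=324 B_seq=324 B_ack=176
After event 5: A_seq=358 A_ack=324 B_seq=324 B_ack=176
After event 6: A_seq=358 A_ack=365 B_seq=365 B_ack=176

358 365 365 176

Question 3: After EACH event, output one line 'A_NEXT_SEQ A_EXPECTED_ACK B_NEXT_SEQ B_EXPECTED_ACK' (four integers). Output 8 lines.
110 200 200 110
176 200 200 176
219 200 200 176
318 200 200 176
318 324 324 176
358 324 324 176
358 365 365 176
358 463 463 176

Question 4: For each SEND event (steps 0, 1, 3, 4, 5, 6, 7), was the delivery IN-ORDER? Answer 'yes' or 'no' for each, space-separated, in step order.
Step 0: SEND seq=0 -> in-order
Step 1: SEND seq=110 -> in-order
Step 3: SEND seq=219 -> out-of-order
Step 4: SEND seq=200 -> in-order
Step 5: SEND seq=318 -> out-of-order
Step 6: SEND seq=324 -> in-order
Step 7: SEND seq=365 -> in-order

Answer: yes yes no yes no yes yes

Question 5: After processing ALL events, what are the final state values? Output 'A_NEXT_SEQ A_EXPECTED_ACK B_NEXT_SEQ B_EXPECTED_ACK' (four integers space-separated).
After event 0: A_seq=110 A_ack=200 B_seq=200 B_ack=110
After event 1: A_seq=176 A_ack=200 B_seq=200 B_ack=176
After event 2: A_seq=219 A_ack=200 B_seq=200 B_ack=176
After event 3: A_seq=318 A_ack=200 B_seq=200 B_ack=176
After event 4: A_seq=318 A_ack=324 B_seq=324 B_ack=176
After event 5: A_seq=358 A_ack=324 B_seq=324 B_ack=176
After event 6: A_seq=358 A_ack=365 B_seq=365 B_ack=176
After event 7: A_seq=358 A_ack=463 B_seq=463 B_ack=176

Answer: 358 463 463 176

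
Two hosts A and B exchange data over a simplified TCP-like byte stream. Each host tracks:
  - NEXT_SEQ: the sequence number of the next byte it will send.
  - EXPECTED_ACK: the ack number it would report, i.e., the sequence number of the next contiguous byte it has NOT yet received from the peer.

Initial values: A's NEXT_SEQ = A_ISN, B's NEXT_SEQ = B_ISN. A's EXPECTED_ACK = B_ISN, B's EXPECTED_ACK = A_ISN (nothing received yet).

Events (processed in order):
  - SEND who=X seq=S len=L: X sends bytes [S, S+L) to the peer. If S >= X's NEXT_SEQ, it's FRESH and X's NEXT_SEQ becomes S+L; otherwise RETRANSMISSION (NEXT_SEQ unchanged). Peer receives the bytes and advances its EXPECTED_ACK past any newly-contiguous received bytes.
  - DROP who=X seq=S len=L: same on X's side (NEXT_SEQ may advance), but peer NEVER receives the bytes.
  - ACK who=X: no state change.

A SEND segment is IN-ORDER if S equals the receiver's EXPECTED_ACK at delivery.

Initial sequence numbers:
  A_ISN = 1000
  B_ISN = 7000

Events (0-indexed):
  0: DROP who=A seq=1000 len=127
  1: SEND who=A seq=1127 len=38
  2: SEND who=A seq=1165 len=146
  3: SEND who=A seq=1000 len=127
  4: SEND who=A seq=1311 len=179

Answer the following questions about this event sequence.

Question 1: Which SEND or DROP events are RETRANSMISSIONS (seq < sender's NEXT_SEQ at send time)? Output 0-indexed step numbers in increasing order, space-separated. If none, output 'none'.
Step 0: DROP seq=1000 -> fresh
Step 1: SEND seq=1127 -> fresh
Step 2: SEND seq=1165 -> fresh
Step 3: SEND seq=1000 -> retransmit
Step 4: SEND seq=1311 -> fresh

Answer: 3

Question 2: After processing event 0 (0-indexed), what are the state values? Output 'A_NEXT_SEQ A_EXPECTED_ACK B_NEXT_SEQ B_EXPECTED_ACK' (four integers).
After event 0: A_seq=1127 A_ack=7000 B_seq=7000 B_ack=1000

1127 7000 7000 1000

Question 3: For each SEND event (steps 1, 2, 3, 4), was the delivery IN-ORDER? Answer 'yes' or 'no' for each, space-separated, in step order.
Step 1: SEND seq=1127 -> out-of-order
Step 2: SEND seq=1165 -> out-of-order
Step 3: SEND seq=1000 -> in-order
Step 4: SEND seq=1311 -> in-order

Answer: no no yes yes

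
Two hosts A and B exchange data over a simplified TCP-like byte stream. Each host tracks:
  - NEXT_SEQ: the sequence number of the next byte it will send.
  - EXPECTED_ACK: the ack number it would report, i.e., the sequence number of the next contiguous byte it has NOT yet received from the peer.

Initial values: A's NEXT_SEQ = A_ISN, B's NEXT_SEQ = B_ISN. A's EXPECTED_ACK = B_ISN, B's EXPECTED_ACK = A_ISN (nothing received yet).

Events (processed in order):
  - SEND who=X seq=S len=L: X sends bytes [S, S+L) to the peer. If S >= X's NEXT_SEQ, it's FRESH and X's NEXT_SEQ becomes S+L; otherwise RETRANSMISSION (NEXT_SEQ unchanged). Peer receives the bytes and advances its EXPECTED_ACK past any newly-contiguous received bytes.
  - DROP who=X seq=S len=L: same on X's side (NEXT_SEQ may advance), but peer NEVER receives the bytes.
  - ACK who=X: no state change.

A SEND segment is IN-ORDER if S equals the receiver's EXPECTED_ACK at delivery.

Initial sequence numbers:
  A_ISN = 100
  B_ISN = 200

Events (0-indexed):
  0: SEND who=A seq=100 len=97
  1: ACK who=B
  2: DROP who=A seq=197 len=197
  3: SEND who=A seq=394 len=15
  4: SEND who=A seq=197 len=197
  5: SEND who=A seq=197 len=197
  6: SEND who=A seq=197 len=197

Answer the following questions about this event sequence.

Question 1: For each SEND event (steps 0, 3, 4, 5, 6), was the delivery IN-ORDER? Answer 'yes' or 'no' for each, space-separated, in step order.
Step 0: SEND seq=100 -> in-order
Step 3: SEND seq=394 -> out-of-order
Step 4: SEND seq=197 -> in-order
Step 5: SEND seq=197 -> out-of-order
Step 6: SEND seq=197 -> out-of-order

Answer: yes no yes no no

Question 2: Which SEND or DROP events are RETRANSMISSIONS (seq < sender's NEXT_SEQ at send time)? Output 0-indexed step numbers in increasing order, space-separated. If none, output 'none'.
Step 0: SEND seq=100 -> fresh
Step 2: DROP seq=197 -> fresh
Step 3: SEND seq=394 -> fresh
Step 4: SEND seq=197 -> retransmit
Step 5: SEND seq=197 -> retransmit
Step 6: SEND seq=197 -> retransmit

Answer: 4 5 6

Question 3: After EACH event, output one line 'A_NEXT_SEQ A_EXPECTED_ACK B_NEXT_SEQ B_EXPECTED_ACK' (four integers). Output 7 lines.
197 200 200 197
197 200 200 197
394 200 200 197
409 200 200 197
409 200 200 409
409 200 200 409
409 200 200 409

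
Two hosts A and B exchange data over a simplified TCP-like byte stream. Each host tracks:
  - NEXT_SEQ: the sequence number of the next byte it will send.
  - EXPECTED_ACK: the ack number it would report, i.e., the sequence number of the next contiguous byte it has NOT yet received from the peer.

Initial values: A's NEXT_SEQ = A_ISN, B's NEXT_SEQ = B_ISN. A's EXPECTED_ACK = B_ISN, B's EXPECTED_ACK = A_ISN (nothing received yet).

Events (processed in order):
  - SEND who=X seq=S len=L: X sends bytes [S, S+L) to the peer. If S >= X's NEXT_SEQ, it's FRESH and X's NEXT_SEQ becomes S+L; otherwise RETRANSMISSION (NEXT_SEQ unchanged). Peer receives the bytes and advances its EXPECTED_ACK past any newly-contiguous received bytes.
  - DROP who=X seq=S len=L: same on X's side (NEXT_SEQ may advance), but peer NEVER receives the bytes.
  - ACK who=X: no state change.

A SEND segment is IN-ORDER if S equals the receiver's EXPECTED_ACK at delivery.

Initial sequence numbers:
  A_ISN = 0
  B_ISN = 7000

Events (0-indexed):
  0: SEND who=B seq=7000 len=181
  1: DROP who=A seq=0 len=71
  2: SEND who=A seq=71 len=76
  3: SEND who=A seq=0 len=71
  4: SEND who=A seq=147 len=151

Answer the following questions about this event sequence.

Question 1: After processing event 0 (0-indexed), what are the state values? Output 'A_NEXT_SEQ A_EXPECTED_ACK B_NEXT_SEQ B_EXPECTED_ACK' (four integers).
After event 0: A_seq=0 A_ack=7181 B_seq=7181 B_ack=0

0 7181 7181 0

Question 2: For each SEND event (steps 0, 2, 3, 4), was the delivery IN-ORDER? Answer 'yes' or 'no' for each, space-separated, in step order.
Answer: yes no yes yes

Derivation:
Step 0: SEND seq=7000 -> in-order
Step 2: SEND seq=71 -> out-of-order
Step 3: SEND seq=0 -> in-order
Step 4: SEND seq=147 -> in-order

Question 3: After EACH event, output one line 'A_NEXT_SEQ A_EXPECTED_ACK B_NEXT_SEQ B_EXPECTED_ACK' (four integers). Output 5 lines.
0 7181 7181 0
71 7181 7181 0
147 7181 7181 0
147 7181 7181 147
298 7181 7181 298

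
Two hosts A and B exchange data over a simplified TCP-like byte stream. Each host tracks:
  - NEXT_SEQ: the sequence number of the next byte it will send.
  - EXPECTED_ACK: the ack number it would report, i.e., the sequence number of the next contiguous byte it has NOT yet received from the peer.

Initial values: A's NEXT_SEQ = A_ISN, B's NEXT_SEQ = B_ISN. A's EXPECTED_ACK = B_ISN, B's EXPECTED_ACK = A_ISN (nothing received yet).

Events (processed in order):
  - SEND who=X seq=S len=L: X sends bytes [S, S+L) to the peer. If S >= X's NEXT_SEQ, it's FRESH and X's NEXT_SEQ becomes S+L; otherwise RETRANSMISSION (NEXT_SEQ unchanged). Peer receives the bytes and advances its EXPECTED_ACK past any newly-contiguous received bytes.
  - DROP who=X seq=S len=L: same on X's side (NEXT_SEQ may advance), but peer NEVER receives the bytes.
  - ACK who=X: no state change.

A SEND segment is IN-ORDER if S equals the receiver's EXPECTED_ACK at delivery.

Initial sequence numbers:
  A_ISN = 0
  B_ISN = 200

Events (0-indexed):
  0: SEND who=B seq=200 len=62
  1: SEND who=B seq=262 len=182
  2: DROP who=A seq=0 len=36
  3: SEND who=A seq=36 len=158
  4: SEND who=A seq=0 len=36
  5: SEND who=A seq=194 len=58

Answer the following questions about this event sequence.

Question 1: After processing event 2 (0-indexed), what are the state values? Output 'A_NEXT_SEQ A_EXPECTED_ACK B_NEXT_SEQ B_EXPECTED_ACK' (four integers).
After event 0: A_seq=0 A_ack=262 B_seq=262 B_ack=0
After event 1: A_seq=0 A_ack=444 B_seq=444 B_ack=0
After event 2: A_seq=36 A_ack=444 B_seq=444 B_ack=0

36 444 444 0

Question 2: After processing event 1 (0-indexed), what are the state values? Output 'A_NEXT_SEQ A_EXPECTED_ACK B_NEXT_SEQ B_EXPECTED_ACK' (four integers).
After event 0: A_seq=0 A_ack=262 B_seq=262 B_ack=0
After event 1: A_seq=0 A_ack=444 B_seq=444 B_ack=0

0 444 444 0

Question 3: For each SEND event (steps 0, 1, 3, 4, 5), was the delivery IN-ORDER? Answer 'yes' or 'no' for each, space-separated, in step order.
Answer: yes yes no yes yes

Derivation:
Step 0: SEND seq=200 -> in-order
Step 1: SEND seq=262 -> in-order
Step 3: SEND seq=36 -> out-of-order
Step 4: SEND seq=0 -> in-order
Step 5: SEND seq=194 -> in-order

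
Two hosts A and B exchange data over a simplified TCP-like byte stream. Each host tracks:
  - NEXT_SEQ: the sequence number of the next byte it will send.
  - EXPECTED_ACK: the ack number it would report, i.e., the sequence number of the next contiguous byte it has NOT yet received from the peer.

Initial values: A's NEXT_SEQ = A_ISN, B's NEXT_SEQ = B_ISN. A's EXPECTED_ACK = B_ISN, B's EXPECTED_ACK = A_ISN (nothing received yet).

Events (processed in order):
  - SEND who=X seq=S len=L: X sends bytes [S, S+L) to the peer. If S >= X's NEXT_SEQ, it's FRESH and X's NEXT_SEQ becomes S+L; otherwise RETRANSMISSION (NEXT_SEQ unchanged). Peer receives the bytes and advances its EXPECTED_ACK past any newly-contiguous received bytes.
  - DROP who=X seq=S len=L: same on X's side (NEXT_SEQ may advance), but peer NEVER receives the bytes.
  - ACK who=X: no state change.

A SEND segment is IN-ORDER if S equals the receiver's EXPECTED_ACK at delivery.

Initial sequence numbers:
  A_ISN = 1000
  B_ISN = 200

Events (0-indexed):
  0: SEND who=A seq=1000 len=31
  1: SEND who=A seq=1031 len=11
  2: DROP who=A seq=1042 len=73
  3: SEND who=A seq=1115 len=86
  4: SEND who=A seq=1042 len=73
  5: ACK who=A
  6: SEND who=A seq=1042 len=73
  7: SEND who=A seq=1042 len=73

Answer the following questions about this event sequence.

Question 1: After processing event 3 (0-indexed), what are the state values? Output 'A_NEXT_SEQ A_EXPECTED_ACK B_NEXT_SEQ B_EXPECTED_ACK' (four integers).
After event 0: A_seq=1031 A_ack=200 B_seq=200 B_ack=1031
After event 1: A_seq=1042 A_ack=200 B_seq=200 B_ack=1042
After event 2: A_seq=1115 A_ack=200 B_seq=200 B_ack=1042
After event 3: A_seq=1201 A_ack=200 B_seq=200 B_ack=1042

1201 200 200 1042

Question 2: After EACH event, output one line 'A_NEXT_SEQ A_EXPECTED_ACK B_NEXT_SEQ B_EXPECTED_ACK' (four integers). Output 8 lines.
1031 200 200 1031
1042 200 200 1042
1115 200 200 1042
1201 200 200 1042
1201 200 200 1201
1201 200 200 1201
1201 200 200 1201
1201 200 200 1201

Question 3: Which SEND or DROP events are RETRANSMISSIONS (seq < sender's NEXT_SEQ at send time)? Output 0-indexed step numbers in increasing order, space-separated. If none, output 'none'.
Step 0: SEND seq=1000 -> fresh
Step 1: SEND seq=1031 -> fresh
Step 2: DROP seq=1042 -> fresh
Step 3: SEND seq=1115 -> fresh
Step 4: SEND seq=1042 -> retransmit
Step 6: SEND seq=1042 -> retransmit
Step 7: SEND seq=1042 -> retransmit

Answer: 4 6 7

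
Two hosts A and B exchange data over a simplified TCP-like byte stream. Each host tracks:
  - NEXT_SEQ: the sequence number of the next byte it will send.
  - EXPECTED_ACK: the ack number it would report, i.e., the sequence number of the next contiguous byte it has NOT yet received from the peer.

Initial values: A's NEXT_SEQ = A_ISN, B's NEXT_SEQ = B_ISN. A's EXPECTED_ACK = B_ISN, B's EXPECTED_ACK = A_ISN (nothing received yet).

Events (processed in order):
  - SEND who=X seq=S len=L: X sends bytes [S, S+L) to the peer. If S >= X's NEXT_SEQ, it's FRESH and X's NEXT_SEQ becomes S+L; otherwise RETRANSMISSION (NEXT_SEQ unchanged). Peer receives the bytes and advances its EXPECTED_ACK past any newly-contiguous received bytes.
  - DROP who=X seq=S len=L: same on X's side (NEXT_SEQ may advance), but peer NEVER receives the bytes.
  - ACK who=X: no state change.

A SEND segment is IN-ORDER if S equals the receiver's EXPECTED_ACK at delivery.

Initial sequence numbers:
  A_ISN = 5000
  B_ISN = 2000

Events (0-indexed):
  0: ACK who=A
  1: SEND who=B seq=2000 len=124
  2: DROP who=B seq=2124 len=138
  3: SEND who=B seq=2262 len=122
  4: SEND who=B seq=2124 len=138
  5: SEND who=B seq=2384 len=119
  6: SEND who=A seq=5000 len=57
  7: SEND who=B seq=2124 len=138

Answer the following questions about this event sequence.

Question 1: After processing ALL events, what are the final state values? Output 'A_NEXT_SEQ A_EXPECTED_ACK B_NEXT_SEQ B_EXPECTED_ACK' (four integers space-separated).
After event 0: A_seq=5000 A_ack=2000 B_seq=2000 B_ack=5000
After event 1: A_seq=5000 A_ack=2124 B_seq=2124 B_ack=5000
After event 2: A_seq=5000 A_ack=2124 B_seq=2262 B_ack=5000
After event 3: A_seq=5000 A_ack=2124 B_seq=2384 B_ack=5000
After event 4: A_seq=5000 A_ack=2384 B_seq=2384 B_ack=5000
After event 5: A_seq=5000 A_ack=2503 B_seq=2503 B_ack=5000
After event 6: A_seq=5057 A_ack=2503 B_seq=2503 B_ack=5057
After event 7: A_seq=5057 A_ack=2503 B_seq=2503 B_ack=5057

Answer: 5057 2503 2503 5057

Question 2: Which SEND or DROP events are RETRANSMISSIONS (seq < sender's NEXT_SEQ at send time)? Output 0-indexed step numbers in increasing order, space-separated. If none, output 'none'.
Answer: 4 7

Derivation:
Step 1: SEND seq=2000 -> fresh
Step 2: DROP seq=2124 -> fresh
Step 3: SEND seq=2262 -> fresh
Step 4: SEND seq=2124 -> retransmit
Step 5: SEND seq=2384 -> fresh
Step 6: SEND seq=5000 -> fresh
Step 7: SEND seq=2124 -> retransmit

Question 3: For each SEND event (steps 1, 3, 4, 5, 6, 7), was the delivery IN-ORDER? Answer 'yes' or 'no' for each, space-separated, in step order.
Step 1: SEND seq=2000 -> in-order
Step 3: SEND seq=2262 -> out-of-order
Step 4: SEND seq=2124 -> in-order
Step 5: SEND seq=2384 -> in-order
Step 6: SEND seq=5000 -> in-order
Step 7: SEND seq=2124 -> out-of-order

Answer: yes no yes yes yes no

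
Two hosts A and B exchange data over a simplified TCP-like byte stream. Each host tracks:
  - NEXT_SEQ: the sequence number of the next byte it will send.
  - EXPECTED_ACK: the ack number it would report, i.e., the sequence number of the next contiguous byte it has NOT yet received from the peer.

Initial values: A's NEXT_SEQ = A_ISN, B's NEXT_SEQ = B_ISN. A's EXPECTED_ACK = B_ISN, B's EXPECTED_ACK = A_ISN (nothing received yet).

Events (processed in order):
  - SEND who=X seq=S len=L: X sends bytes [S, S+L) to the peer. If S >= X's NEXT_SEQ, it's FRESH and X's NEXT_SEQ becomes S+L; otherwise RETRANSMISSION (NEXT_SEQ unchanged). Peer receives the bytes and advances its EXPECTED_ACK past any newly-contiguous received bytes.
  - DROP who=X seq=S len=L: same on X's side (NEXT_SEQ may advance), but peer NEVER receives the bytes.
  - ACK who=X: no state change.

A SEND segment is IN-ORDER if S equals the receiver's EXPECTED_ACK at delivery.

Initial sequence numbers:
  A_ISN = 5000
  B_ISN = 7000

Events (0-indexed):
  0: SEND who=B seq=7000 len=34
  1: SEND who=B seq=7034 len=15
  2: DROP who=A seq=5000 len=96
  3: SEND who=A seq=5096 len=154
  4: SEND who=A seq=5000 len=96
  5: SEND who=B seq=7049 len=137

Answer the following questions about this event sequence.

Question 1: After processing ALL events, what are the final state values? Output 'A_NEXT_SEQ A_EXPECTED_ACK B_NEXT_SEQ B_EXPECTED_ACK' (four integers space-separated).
Answer: 5250 7186 7186 5250

Derivation:
After event 0: A_seq=5000 A_ack=7034 B_seq=7034 B_ack=5000
After event 1: A_seq=5000 A_ack=7049 B_seq=7049 B_ack=5000
After event 2: A_seq=5096 A_ack=7049 B_seq=7049 B_ack=5000
After event 3: A_seq=5250 A_ack=7049 B_seq=7049 B_ack=5000
After event 4: A_seq=5250 A_ack=7049 B_seq=7049 B_ack=5250
After event 5: A_seq=5250 A_ack=7186 B_seq=7186 B_ack=5250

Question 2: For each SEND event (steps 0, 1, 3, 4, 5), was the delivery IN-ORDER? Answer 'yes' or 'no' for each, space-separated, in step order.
Answer: yes yes no yes yes

Derivation:
Step 0: SEND seq=7000 -> in-order
Step 1: SEND seq=7034 -> in-order
Step 3: SEND seq=5096 -> out-of-order
Step 4: SEND seq=5000 -> in-order
Step 5: SEND seq=7049 -> in-order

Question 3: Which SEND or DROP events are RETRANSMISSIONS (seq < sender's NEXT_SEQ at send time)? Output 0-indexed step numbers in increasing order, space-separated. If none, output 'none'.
Step 0: SEND seq=7000 -> fresh
Step 1: SEND seq=7034 -> fresh
Step 2: DROP seq=5000 -> fresh
Step 3: SEND seq=5096 -> fresh
Step 4: SEND seq=5000 -> retransmit
Step 5: SEND seq=7049 -> fresh

Answer: 4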